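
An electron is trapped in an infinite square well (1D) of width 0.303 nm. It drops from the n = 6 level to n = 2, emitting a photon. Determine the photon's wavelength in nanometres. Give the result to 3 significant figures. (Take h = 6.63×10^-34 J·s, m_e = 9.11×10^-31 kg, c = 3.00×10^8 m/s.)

E_1 = h²/(8m_eL²) = 6.570×10^-19 J, so ΔE = (6² − 2²)E_1 = 2.102×10^-17 J.
λ = hc/ΔE = (6.63×10^-34·3.00×10^8)/2.102×10^-17 = 9.46×10^-9 m = 9.46 nm.

λ = 9.46 nm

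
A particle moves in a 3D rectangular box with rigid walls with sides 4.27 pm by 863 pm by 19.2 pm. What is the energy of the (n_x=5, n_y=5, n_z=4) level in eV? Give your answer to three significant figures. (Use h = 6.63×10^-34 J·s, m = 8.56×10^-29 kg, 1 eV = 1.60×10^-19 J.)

For a 3D rectangular well E = (h²/8m)·Σ n_i²/L_i² = (6.63×10^-34)²/(8·8.56×10^-29) · [5²/(4.27 pm)² + 5²/(863 pm)² + 4²/(19.2 pm)²].
Evaluating gives E = 9.080×10^-16 J = 5.68×10^3 eV.

E = 5.68×10^3 eV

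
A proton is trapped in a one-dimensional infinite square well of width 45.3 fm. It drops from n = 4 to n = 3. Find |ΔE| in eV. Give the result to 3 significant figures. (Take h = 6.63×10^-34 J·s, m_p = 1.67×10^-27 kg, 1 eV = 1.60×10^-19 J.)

E_1 = h²/(8m_pL²) = 1.603×10^-14 J.
|ΔE| = |4² − 3²|·E_1 = 7·1.603×10^-14 J = 1.122×10^-13 J = 7.01×10^5 eV.

|ΔE| = 7.01×10^5 eV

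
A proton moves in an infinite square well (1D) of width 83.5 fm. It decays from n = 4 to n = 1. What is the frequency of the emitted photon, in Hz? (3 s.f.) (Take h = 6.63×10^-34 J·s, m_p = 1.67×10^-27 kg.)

f = 1.07×10^20 Hz

E_1 = h²/(8m_pL²) = 4.719×10^-15 J and ΔE = (4² − 1²)E_1 = 7.079×10^-14 J.
f = ΔE/h = 7.079×10^-14/6.63×10^-34 = 1.07×10^20 Hz.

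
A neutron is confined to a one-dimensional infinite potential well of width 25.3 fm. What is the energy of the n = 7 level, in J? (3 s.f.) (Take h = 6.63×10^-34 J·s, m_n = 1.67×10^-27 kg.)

For an infinite well E_n = n²h²/(8m_nL²), so E_1 = h²/(8m_nL²) = (6.63×10^-34)²/(8·1.67×10^-27·(2.53×10^-14 m)²) = 5.140×10^-14 J.
Then E_7 = 7²·E_1 = 49·5.140×10^-14 J = 2.52×10^-12 J.

E_7 = 2.52×10^-12 J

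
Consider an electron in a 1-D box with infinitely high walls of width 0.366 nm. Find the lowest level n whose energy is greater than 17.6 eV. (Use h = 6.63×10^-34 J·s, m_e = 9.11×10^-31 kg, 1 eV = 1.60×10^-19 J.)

n = 3

E_1 = h²/(8m_eL²) = 4.503×10^-19 J = 2.814 eV.
Need n² > 17.6/2.814 = 6.254, i.e. n > 2.501.
The smallest integer satisfying this is n = 3.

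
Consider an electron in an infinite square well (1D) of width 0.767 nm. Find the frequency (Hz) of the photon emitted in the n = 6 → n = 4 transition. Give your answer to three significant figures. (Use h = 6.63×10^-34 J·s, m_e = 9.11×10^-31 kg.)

f = 3.09×10^15 Hz

E_1 = h²/(8m_eL²) = 1.025×10^-19 J and ΔE = (6² − 4²)E_1 = 2.050×10^-18 J.
f = ΔE/h = 2.050×10^-18/6.63×10^-34 = 3.09×10^15 Hz.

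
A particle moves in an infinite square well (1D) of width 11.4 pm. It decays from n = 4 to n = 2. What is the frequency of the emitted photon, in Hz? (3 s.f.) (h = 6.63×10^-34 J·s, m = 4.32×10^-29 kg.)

f = 1.77×10^17 Hz

E_1 = h²/(8mL²) = 9.787×10^-18 J and ΔE = (4² − 2²)E_1 = 1.174×10^-16 J.
f = ΔE/h = 1.174×10^-16/6.63×10^-34 = 1.77×10^17 Hz.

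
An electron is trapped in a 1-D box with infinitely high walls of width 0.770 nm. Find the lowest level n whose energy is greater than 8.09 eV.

n = 4

E_1 = h²/(8m_eL²) = 1.016×10^-19 J = 0.6342 eV.
Need n² > 8.09/0.6342 = 12.76, i.e. n > 3.572.
The smallest integer satisfying this is n = 4.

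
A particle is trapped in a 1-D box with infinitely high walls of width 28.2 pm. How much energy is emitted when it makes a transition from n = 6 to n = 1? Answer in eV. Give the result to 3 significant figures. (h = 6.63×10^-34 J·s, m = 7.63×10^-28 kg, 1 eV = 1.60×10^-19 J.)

E_1 = h²/(8mL²) = 9.056×10^-20 J.
|ΔE| = |6² − 1²|·E_1 = 35·9.056×10^-20 J = 3.170×10^-18 J = 19.8 eV.

|ΔE| = 19.8 eV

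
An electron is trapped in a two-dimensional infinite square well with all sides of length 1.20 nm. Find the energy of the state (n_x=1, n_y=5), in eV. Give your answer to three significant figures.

E = 6.79 eV

For a 2D rectangular well E = (h²/8m_e)·Σ n_i²/L_i² = (6.626×10^-34)²/(8·9.109×10^-31) · [1²/(1.20 nm)² + 5²/(1.20 nm)²].
Evaluating gives E = 1.088×10^-18 J = 6.79 eV.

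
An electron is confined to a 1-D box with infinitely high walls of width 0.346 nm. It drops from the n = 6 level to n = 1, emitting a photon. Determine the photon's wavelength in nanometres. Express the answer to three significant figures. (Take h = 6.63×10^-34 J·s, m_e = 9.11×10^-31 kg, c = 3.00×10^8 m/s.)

E_1 = h²/(8m_eL²) = 5.038×10^-19 J, so ΔE = (6² − 1²)E_1 = 1.763×10^-17 J.
λ = hc/ΔE = (6.63×10^-34·3.00×10^8)/1.763×10^-17 = 1.13×10^-8 m = 11.3 nm.

λ = 11.3 nm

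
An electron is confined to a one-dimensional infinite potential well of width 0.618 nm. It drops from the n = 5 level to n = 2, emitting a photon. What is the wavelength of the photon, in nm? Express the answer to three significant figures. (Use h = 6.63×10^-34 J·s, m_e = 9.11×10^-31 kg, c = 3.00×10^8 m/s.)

λ = 60.0 nm

E_1 = h²/(8m_eL²) = 1.579×10^-19 J, so ΔE = (5² − 2²)E_1 = 3.316×10^-18 J.
λ = hc/ΔE = (6.63×10^-34·3.00×10^8)/3.316×10^-18 = 6.00×10^-8 m = 60.0 nm.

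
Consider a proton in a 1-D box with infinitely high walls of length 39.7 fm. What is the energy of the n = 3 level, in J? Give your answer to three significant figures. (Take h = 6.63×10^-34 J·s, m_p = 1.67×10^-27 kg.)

E_3 = 1.88×10^-13 J

For an infinite well E_n = n²h²/(8m_pL²), so E_1 = h²/(8m_pL²) = (6.63×10^-34)²/(8·1.67×10^-27·(3.97×10^-14 m)²) = 2.088×10^-14 J.
Then E_3 = 3²·E_1 = 9·2.088×10^-14 J = 1.88×10^-13 J.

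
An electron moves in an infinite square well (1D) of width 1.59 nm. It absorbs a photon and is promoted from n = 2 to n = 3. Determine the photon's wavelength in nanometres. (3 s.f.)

E_1 = h²/(8m_eL²) = 2.383×10^-20 J, so ΔE = (3² − 2²)E_1 = 1.192×10^-19 J.
λ = hc/ΔE = (6.626×10^-34·2.998×10^8)/1.192×10^-19 = 1.67×10^-6 m = 1.67×10^3 nm.

λ = 1.67×10^3 nm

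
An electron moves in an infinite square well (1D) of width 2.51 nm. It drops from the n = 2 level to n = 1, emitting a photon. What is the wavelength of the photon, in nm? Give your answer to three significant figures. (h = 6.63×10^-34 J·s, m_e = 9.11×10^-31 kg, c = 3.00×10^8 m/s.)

λ = 6.93×10^3 nm

E_1 = h²/(8m_eL²) = 9.574×10^-21 J, so ΔE = (2² − 1²)E_1 = 2.872×10^-20 J.
λ = hc/ΔE = (6.63×10^-34·3.00×10^8)/2.872×10^-20 = 6.93×10^-6 m = 6.93×10^3 nm.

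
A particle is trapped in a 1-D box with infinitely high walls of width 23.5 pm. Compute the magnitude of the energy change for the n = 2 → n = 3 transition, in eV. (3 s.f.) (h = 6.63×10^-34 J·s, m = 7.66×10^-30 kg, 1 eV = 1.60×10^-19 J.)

E_1 = h²/(8mL²) = 1.299×10^-17 J.
|ΔE| = |2² − 3²|·E_1 = 5·1.299×10^-17 J = 6.495×10^-17 J = 406 eV.

|ΔE| = 406 eV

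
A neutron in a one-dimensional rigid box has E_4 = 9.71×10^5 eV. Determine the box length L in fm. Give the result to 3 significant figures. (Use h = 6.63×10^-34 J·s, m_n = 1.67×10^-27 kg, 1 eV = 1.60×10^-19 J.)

L = 58.2 fm

From E_n = n²h²/(8m_nL²), L = n·h/√(8m_nE_n).
E_4 = 9.71×10^5 eV = 1.554×10^-13 J, so L = 4·6.63×10^-34/√(8·1.67×10^-27·1.554×10^-13) = 5.82×10^-14 m = 58.2 fm.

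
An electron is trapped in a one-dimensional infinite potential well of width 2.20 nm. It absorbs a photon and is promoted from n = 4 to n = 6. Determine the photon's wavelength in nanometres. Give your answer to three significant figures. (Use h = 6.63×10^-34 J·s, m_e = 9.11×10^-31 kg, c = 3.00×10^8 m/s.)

E_1 = h²/(8m_eL²) = 1.246×10^-20 J, so ΔE = (6² − 4²)E_1 = 2.492×10^-19 J.
λ = hc/ΔE = (6.63×10^-34·3.00×10^8)/2.492×10^-19 = 7.98×10^-7 m = 798 nm.

λ = 798 nm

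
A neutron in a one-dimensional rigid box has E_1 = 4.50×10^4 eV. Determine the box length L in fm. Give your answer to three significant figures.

From E_n = n²h²/(8m_nL²), L = n·h/√(8m_nE_n).
E_1 = 4.50×10^4 eV = 7.209×10^-15 J, so L = 1·6.626×10^-34/√(8·1.675×10^-27·7.209×10^-15) = 6.74×10^-14 m = 67.4 fm.

L = 67.4 fm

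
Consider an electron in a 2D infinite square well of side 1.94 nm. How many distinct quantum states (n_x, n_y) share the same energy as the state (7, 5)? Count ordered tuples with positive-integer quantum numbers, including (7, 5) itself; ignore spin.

The level has n_x² + n_y² = 74. The ordered positive-integer solutions are (5, 7), (7, 5).
That gives 2 states.

degeneracy = 2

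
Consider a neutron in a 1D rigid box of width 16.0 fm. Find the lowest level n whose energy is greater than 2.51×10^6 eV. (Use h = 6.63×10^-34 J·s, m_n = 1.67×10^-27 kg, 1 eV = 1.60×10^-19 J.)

n = 2

E_1 = h²/(8m_nL²) = 1.285×10^-13 J = 8.031×10^5 eV.
Need n² > 2.51×10^6/8.031×10^5 = 3.125, i.e. n > 1.768.
The smallest integer satisfying this is n = 2.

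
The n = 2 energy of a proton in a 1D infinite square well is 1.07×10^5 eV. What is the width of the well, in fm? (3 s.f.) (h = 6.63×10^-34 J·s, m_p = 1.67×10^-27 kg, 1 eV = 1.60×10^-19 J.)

L = 87.7 fm

From E_n = n²h²/(8m_pL²), L = n·h/√(8m_pE_n).
E_2 = 1.07×10^5 eV = 1.712×10^-14 J, so L = 2·6.63×10^-34/√(8·1.67×10^-27·1.712×10^-14) = 8.77×10^-14 m = 87.7 fm.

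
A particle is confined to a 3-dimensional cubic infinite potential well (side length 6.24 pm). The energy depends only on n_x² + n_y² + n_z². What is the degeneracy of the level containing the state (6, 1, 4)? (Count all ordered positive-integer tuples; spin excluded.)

The level has n_x² + n_y² + n_z² = 53. The ordered positive-integer solutions are (1, 4, 6), (1, 6, 4), (4, 1, 6), (4, 6, 1), (6, 1, 4), (6, 4, 1).
That gives 6 states.

degeneracy = 6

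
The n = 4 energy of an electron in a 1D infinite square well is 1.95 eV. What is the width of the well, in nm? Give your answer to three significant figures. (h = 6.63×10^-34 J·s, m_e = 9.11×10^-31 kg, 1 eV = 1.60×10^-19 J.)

L = 1.76 nm

From E_n = n²h²/(8m_eL²), L = n·h/√(8m_eE_n).
E_4 = 1.95 eV = 3.120×10^-19 J, so L = 4·6.63×10^-34/√(8·9.11×10^-31·3.120×10^-19) = 1.76×10^-9 m = 1.76 nm.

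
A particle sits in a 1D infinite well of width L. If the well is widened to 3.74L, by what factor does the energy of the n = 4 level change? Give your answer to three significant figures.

0.0715

E_n ∝ 1/L², so the energy scales by 1/3.74² = 0.0715.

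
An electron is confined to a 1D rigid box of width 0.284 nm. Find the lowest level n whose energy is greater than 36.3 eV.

E_1 = h²/(8m_eL²) = 7.470×10^-19 J = 4.663 eV.
Need n² > 36.3/4.663 = 7.785, i.e. n > 2.790.
The smallest integer satisfying this is n = 3.

n = 3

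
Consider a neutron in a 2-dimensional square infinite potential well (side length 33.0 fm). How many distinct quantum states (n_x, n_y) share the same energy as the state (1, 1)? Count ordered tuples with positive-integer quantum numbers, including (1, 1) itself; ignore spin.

degeneracy = 1

The level has n_x² + n_y² = 2. The ordered positive-integer solutions are (1, 1).
That gives 1 state.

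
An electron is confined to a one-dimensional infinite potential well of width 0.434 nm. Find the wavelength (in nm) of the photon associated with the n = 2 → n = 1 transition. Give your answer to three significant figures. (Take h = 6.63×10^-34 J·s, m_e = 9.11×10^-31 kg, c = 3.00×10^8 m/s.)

λ = 207 nm

E_1 = h²/(8m_eL²) = 3.202×10^-19 J, so ΔE = (2² − 1²)E_1 = 9.606×10^-19 J.
λ = hc/ΔE = (6.63×10^-34·3.00×10^8)/9.606×10^-19 = 2.07×10^-7 m = 207 nm.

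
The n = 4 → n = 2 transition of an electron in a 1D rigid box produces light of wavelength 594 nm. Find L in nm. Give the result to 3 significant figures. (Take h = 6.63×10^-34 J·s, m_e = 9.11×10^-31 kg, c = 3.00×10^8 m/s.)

The photon carries ΔE = hc/λ = 6.63×10^-34·3.00×10^8/5.94×10^-7 m = 3.348×10^-19 J.
Since ΔE = (4² − 2²)E_1, E_1 = 2.790×10^-20 J, and L = h/√(8m_eE_1) = 1.47×10^-9 m = 1.47 nm.

L = 1.47 nm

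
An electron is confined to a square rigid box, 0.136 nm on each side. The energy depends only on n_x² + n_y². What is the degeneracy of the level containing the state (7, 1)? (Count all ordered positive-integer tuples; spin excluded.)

The level has n_x² + n_y² = 50. The ordered positive-integer solutions are (1, 7), (5, 5), (7, 1).
That gives 3 states.

degeneracy = 3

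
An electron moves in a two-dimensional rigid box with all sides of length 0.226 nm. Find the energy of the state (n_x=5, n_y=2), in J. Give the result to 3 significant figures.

For a 2D rectangular well E = (h²/8m_e)·Σ n_i²/L_i² = (6.626×10^-34)²/(8·9.109×10^-31) · [5²/(0.226 nm)² + 2²/(0.226 nm)²].
Evaluating gives E = 3.42×10^-17 J.

E = 3.42×10^-17 J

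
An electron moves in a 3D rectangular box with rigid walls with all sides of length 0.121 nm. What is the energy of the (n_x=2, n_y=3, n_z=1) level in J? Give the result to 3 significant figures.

E = 5.76×10^-17 J

For a 3D rectangular well E = (h²/8m_e)·Σ n_i²/L_i² = (6.626×10^-34)²/(8·9.109×10^-31) · [2²/(0.121 nm)² + 3²/(0.121 nm)² + 1²/(0.121 nm)²].
Evaluating gives E = 5.76×10^-17 J.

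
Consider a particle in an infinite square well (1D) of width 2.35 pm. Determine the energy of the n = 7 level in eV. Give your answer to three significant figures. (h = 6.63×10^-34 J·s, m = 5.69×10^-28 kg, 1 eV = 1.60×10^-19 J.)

For an infinite well E_n = n²h²/(8mL²), so E_1 = h²/(8mL²) = (6.63×10^-34)²/(8·5.69×10^-28·(2.35×10^-12 m)²) = 1.749×10^-17 J.
Then E_7 = 7²·E_1 = 49·1.749×10^-17 J = 8.570×10^-16 J.
Converting, E_7 = 8.570×10^-16 J / (1.60×10^-19 J/eV) = 5.36×10^3 eV.

E_7 = 5.36×10^3 eV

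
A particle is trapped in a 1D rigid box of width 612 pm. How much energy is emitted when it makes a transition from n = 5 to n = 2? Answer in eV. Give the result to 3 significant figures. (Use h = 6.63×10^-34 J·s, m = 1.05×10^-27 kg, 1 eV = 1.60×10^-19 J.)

|ΔE| = 0.0183 eV

E_1 = h²/(8mL²) = 1.397×10^-22 J.
|ΔE| = |5² − 2²|·E_1 = 21·1.397×10^-22 J = 2.934×10^-21 J = 0.0183 eV.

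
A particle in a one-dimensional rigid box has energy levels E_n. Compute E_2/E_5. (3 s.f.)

0.160

E_n ∝ n², so E_2/E_5 = 2²/5² = 4/25 = 0.160.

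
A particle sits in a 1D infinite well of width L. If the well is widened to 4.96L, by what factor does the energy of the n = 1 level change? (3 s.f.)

E_n ∝ 1/L², so the energy scales by 1/4.96² = 0.0406.

0.0406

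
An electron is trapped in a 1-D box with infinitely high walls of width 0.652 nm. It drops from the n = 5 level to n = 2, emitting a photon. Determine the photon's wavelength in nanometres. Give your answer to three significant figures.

λ = 66.7 nm

E_1 = h²/(8m_eL²) = 1.417×10^-19 J, so ΔE = (5² − 2²)E_1 = 2.976×10^-18 J.
λ = hc/ΔE = (6.626×10^-34·2.998×10^8)/2.976×10^-18 = 6.67×10^-8 m = 66.7 nm.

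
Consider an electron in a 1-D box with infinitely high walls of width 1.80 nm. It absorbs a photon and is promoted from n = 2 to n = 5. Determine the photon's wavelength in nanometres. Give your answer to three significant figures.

λ = 509 nm

E_1 = h²/(8m_eL²) = 1.860×10^-20 J, so ΔE = (5² − 2²)E_1 = 3.906×10^-19 J.
λ = hc/ΔE = (6.626×10^-34·2.998×10^8)/3.906×10^-19 = 5.09×10^-7 m = 509 nm.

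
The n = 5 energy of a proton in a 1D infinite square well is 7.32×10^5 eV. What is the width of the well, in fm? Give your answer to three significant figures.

L = 83.6 fm

From E_n = n²h²/(8m_pL²), L = n·h/√(8m_pE_n).
E_5 = 7.32×10^5 eV = 1.173×10^-13 J, so L = 5·6.626×10^-34/√(8·1.673×10^-27·1.173×10^-13) = 8.36×10^-14 m = 83.6 fm.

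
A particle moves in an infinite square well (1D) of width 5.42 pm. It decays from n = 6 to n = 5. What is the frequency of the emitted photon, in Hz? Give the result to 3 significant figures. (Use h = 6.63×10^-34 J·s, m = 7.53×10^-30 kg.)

f = 4.12×10^18 Hz

E_1 = h²/(8mL²) = 2.484×10^-16 J and ΔE = (6² − 5²)E_1 = 2.732×10^-15 J.
f = ΔE/h = 2.732×10^-15/6.63×10^-34 = 4.12×10^18 Hz.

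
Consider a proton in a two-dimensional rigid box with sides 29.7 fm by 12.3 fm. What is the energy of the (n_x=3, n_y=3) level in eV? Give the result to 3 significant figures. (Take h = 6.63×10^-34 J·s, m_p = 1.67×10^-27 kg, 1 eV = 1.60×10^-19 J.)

For a 2D rectangular well E = (h²/8m_p)·Σ n_i²/L_i² = (6.63×10^-34)²/(8·1.67×10^-27) · [3²/(29.7 fm)² + 3²/(12.3 fm)²].
Evaluating gives E = 2.293×10^-12 J = 1.43×10^7 eV.

E = 1.43×10^7 eV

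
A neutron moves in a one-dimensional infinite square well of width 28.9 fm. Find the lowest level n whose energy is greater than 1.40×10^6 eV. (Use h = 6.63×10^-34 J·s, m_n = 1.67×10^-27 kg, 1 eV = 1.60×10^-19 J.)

n = 3

E_1 = h²/(8m_nL²) = 3.939×10^-14 J = 2.462×10^5 eV.
Need n² > 1.40×10^6/2.462×10^5 = 5.686, i.e. n > 2.385.
The smallest integer satisfying this is n = 3.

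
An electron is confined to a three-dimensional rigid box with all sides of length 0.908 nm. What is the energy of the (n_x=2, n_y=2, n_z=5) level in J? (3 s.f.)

For a 3D rectangular well E = (h²/8m_e)·Σ n_i²/L_i² = (6.626×10^-34)²/(8·9.109×10^-31) · [2²/(0.908 nm)² + 2²/(0.908 nm)² + 5²/(0.908 nm)²].
Evaluating gives E = 2.41×10^-18 J.

E = 2.41×10^-18 J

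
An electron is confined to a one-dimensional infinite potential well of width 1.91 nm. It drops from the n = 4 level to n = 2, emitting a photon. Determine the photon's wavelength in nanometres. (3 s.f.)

λ = 1.00×10^3 nm

E_1 = h²/(8m_eL²) = 1.651×10^-20 J, so ΔE = (4² − 2²)E_1 = 1.981×10^-19 J.
λ = hc/ΔE = (6.626×10^-34·2.998×10^8)/1.981×10^-19 = 1.00×10^-6 m = 1.00×10^3 nm.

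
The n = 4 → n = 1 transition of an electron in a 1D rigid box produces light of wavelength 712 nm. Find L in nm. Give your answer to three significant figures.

L = 1.80 nm

The photon carries ΔE = hc/λ = 6.626×10^-34·2.998×10^8/7.12×10^-7 m = 2.790×10^-19 J.
Since ΔE = (4² − 1²)E_1, E_1 = 1.860×10^-20 J, and L = h/√(8m_eE_1) = 1.80×10^-9 m = 1.80 nm.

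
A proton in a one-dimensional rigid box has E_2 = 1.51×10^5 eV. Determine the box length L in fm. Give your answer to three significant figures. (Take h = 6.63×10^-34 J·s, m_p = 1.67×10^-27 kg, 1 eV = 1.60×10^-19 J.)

From E_n = n²h²/(8m_pL²), L = n·h/√(8m_pE_n).
E_2 = 1.51×10^5 eV = 2.416×10^-14 J, so L = 2·6.63×10^-34/√(8·1.67×10^-27·2.416×10^-14) = 7.38×10^-14 m = 73.8 fm.

L = 73.8 fm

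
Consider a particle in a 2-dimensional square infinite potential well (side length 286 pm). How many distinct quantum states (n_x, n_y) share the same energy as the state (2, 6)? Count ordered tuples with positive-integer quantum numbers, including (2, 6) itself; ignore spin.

degeneracy = 2

The level has n_x² + n_y² = 40. The ordered positive-integer solutions are (2, 6), (6, 2).
That gives 2 states.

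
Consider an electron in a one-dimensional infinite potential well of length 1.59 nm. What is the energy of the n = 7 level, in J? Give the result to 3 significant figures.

For an infinite well E_n = n²h²/(8m_eL²), so E_1 = h²/(8m_eL²) = (6.626×10^-34)²/(8·9.109×10^-31·(1.59×10^-9 m)²) = 2.383×10^-20 J.
Then E_7 = 7²·E_1 = 49·2.383×10^-20 J = 1.17×10^-18 J.

E_7 = 1.17×10^-18 J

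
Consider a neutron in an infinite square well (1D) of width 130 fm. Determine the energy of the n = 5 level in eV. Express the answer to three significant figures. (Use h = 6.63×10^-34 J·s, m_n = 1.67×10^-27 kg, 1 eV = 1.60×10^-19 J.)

E_5 = 3.04×10^5 eV

For an infinite well E_n = n²h²/(8m_nL²), so E_1 = h²/(8m_nL²) = (6.63×10^-34)²/(8·1.67×10^-27·(1.30×10^-13 m)²) = 1.947×10^-15 J.
Then E_5 = 5²·E_1 = 25·1.947×10^-15 J = 4.867×10^-14 J.
Converting, E_5 = 4.867×10^-14 J / (1.60×10^-19 J/eV) = 3.04×10^5 eV.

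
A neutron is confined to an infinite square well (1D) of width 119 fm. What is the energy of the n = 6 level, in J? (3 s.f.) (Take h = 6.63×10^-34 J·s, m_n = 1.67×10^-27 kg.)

E_6 = 8.36×10^-14 J

For an infinite well E_n = n²h²/(8m_nL²), so E_1 = h²/(8m_nL²) = (6.63×10^-34)²/(8·1.67×10^-27·(1.19×10^-13 m)²) = 2.323×10^-15 J.
Then E_6 = 6²·E_1 = 36·2.323×10^-15 J = 8.36×10^-14 J.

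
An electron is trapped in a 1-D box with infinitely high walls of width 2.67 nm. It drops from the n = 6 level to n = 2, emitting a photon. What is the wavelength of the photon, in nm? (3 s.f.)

E_1 = h²/(8m_eL²) = 8.451×10^-21 J, so ΔE = (6² − 2²)E_1 = 2.704×10^-19 J.
λ = hc/ΔE = (6.626×10^-34·2.998×10^8)/2.704×10^-19 = 7.35×10^-7 m = 735 nm.

λ = 735 nm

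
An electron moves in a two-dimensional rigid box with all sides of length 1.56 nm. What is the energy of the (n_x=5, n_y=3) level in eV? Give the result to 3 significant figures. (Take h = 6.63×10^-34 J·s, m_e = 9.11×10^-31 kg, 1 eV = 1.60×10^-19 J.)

E = 5.27 eV

For a 2D rectangular well E = (h²/8m_e)·Σ n_i²/L_i² = (6.63×10^-34)²/(8·9.11×10^-31) · [5²/(1.56 nm)² + 3²/(1.56 nm)²].
Evaluating gives E = 8.427×10^-19 J = 5.27 eV.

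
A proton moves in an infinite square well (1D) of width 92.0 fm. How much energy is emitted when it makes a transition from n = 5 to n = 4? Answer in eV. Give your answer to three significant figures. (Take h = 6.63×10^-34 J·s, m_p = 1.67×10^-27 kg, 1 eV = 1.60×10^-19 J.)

E_1 = h²/(8m_pL²) = 3.887×10^-15 J.
|ΔE| = |5² − 4²|·E_1 = 9·3.887×10^-15 J = 3.498×10^-14 J = 2.19×10^5 eV.

|ΔE| = 2.19×10^5 eV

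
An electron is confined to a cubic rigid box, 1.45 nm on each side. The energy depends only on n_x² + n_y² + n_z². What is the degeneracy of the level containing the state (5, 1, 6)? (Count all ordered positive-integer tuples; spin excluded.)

degeneracy = 12

The level has n_x² + n_y² + n_z² = 62. The ordered positive-integer solutions are (1, 5, 6), (1, 6, 5), (2, 3, 7), (2, 7, 3), (3, 2, 7), (3, 7, 2), (5, 1, 6), (5, 6, 1), (6, 1, 5), (6, 5, 1), (7, 2, 3), (7, 3, 2).
That gives 12 states.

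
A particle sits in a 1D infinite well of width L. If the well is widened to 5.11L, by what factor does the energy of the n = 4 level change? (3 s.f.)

0.0383

E_n ∝ 1/L², so the energy scales by 1/5.11² = 0.0383.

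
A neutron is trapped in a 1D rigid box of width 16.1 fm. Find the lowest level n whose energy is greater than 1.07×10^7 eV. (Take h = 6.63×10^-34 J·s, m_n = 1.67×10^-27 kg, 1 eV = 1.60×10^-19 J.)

n = 4

E_1 = h²/(8m_nL²) = 1.269×10^-13 J = 7.931×10^5 eV.
Need n² > 1.07×10^7/7.931×10^5 = 13.49, i.e. n > 3.673.
The smallest integer satisfying this is n = 4.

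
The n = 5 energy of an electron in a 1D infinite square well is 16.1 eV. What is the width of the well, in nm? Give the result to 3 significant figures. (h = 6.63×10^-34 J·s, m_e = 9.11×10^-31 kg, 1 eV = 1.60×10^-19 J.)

From E_n = n²h²/(8m_eL²), L = n·h/√(8m_eE_n).
E_5 = 16.1 eV = 2.576×10^-18 J, so L = 5·6.63×10^-34/√(8·9.11×10^-31·2.576×10^-18) = 7.65×10^-10 m = 0.765 nm.

L = 0.765 nm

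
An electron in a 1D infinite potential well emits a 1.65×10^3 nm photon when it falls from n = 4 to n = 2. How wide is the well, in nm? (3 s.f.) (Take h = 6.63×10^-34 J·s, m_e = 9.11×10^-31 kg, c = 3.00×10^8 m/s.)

L = 2.45 nm

The photon carries ΔE = hc/λ = 6.63×10^-34·3.00×10^8/1.65×10^-6 m = 1.205×10^-19 J.
Since ΔE = (4² − 2²)E_1, E_1 = 1.004×10^-20 J, and L = h/√(8m_eE_1) = 2.45×10^-9 m = 2.45 nm.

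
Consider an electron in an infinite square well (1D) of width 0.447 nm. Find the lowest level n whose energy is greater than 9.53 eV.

n = 3

E_1 = h²/(8m_eL²) = 3.015×10^-19 J = 1.882 eV.
Need n² > 9.53/1.882 = 5.064, i.e. n > 2.250.
The smallest integer satisfying this is n = 3.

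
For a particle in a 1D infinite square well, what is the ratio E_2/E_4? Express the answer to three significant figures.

E_n ∝ n², so E_2/E_4 = 2²/4² = 4/16 = 0.250.

0.250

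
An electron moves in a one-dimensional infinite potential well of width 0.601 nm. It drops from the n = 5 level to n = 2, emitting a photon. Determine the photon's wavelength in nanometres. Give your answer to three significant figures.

E_1 = h²/(8m_eL²) = 1.668×10^-19 J, so ΔE = (5² − 2²)E_1 = 3.503×10^-18 J.
λ = hc/ΔE = (6.626×10^-34·2.998×10^8)/3.503×10^-18 = 5.67×10^-8 m = 56.7 nm.

λ = 56.7 nm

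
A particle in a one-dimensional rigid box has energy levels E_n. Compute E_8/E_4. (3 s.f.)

E_n ∝ n², so E_8/E_4 = 8²/4² = 64/16 = 4.00.

4.00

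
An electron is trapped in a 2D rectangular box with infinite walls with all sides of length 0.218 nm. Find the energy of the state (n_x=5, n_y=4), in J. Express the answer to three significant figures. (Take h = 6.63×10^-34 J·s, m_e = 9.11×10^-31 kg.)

E = 5.20×10^-17 J

For a 2D rectangular well E = (h²/8m_e)·Σ n_i²/L_i² = (6.63×10^-34)²/(8·9.11×10^-31) · [5²/(0.218 nm)² + 4²/(0.218 nm)²].
Evaluating gives E = 5.20×10^-17 J.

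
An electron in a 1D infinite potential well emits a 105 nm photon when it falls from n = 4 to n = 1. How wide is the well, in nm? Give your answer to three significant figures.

The photon carries ΔE = hc/λ = 6.626×10^-34·2.998×10^8/1.05×10^-7 m = 1.892×10^-18 J.
Since ΔE = (4² − 1²)E_1, E_1 = 1.261×10^-19 J, and L = h/√(8m_eE_1) = 6.91×10^-10 m = 0.691 nm.

L = 0.691 nm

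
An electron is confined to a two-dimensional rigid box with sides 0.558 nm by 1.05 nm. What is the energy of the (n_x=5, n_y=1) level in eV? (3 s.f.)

For a 2D rectangular well E = (h²/8m_e)·Σ n_i²/L_i² = (6.626×10^-34)²/(8·9.109×10^-31) · [5²/(0.558 nm)² + 1²/(1.05 nm)²].
Evaluating gives E = 4.892×10^-18 J = 30.5 eV.

E = 30.5 eV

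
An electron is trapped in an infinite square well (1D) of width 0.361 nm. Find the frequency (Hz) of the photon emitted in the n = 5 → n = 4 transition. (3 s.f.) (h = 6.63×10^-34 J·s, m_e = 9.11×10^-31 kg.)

E_1 = h²/(8m_eL²) = 4.628×10^-19 J and ΔE = (5² − 4²)E_1 = 4.165×10^-18 J.
f = ΔE/h = 4.165×10^-18/6.63×10^-34 = 6.28×10^15 Hz.

f = 6.28×10^15 Hz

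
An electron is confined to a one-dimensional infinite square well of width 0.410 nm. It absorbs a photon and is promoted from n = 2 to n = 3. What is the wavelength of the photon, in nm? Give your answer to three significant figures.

E_1 = h²/(8m_eL²) = 3.584×10^-19 J, so ΔE = (3² − 2²)E_1 = 1.792×10^-18 J.
λ = hc/ΔE = (6.626×10^-34·2.998×10^8)/1.792×10^-18 = 1.11×10^-7 m = 111 nm.

λ = 111 nm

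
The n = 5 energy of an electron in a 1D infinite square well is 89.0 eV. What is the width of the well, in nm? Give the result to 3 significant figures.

L = 0.325 nm

From E_n = n²h²/(8m_eL²), L = n·h/√(8m_eE_n).
E_5 = 89.0 eV = 1.426×10^-17 J, so L = 5·6.626×10^-34/√(8·9.109×10^-31·1.426×10^-17) = 3.25×10^-10 m = 0.325 nm.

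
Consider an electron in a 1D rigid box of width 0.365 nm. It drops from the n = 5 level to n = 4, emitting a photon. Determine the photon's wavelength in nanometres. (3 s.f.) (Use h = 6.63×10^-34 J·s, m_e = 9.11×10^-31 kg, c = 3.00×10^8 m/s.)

λ = 48.8 nm

E_1 = h²/(8m_eL²) = 4.527×10^-19 J, so ΔE = (5² − 4²)E_1 = 4.074×10^-18 J.
λ = hc/ΔE = (6.63×10^-34·3.00×10^8)/4.074×10^-18 = 4.88×10^-8 m = 48.8 nm.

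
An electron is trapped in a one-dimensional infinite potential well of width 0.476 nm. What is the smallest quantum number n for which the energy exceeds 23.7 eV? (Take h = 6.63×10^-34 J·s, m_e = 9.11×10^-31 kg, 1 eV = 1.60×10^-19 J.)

n = 4

E_1 = h²/(8m_eL²) = 2.662×10^-19 J = 1.664 eV.
Need n² > 23.7/1.664 = 14.24, i.e. n > 3.774.
The smallest integer satisfying this is n = 4.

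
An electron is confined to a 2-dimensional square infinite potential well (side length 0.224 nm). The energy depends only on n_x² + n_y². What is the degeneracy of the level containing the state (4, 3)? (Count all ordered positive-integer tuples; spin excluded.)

degeneracy = 2

The level has n_x² + n_y² = 25. The ordered positive-integer solutions are (3, 4), (4, 3).
That gives 2 states.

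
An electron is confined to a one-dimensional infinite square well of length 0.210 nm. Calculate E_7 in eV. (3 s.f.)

For an infinite well E_n = n²h²/(8m_eL²), so E_1 = h²/(8m_eL²) = (6.626×10^-34)²/(8·9.109×10^-31·(2.10×10^-10 m)²) = 1.366×10^-18 J.
Then E_7 = 7²·E_1 = 49·1.366×10^-18 J = 6.693×10^-17 J.
Converting, E_7 = 6.693×10^-17 J / (1.602×10^-19 J/eV) = 418 eV.

E_7 = 418 eV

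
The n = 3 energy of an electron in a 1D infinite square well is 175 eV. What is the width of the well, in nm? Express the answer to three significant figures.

From E_n = n²h²/(8m_eL²), L = n·h/√(8m_eE_n).
E_3 = 175 eV = 2.804×10^-17 J, so L = 3·6.626×10^-34/√(8·9.109×10^-31·2.804×10^-17) = 1.39×10^-10 m = 0.139 nm.

L = 0.139 nm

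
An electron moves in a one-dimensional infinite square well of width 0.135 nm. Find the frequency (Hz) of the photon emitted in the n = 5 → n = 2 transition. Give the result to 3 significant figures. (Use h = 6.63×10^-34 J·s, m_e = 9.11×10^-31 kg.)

E_1 = h²/(8m_eL²) = 3.309×10^-18 J and ΔE = (5² − 2²)E_1 = 6.949×10^-17 J.
f = ΔE/h = 6.949×10^-17/6.63×10^-34 = 1.05×10^17 Hz.

f = 1.05×10^17 Hz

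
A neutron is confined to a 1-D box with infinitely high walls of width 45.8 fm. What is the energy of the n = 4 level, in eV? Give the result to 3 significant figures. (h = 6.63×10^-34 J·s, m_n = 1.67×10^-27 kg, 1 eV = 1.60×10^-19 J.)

For an infinite well E_n = n²h²/(8m_nL²), so E_1 = h²/(8m_nL²) = (6.63×10^-34)²/(8·1.67×10^-27·(4.58×10^-14 m)²) = 1.569×10^-14 J.
Then E_4 = 4²·E_1 = 16·1.569×10^-14 J = 2.510×10^-13 J.
Converting, E_4 = 2.510×10^-13 J / (1.60×10^-19 J/eV) = 1.57×10^6 eV.

E_4 = 1.57×10^6 eV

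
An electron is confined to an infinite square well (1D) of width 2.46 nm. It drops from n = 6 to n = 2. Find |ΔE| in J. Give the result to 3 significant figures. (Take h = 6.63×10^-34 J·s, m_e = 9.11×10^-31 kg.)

|ΔE| = 3.19×10^-19 J

E_1 = h²/(8m_eL²) = 9.967×10^-21 J.
|ΔE| = |6² − 2²|·E_1 = 32·9.967×10^-21 J = 3.19×10^-19 J.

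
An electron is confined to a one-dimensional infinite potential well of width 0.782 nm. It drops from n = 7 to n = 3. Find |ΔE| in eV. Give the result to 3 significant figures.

|ΔE| = 24.6 eV

E_1 = h²/(8m_eL²) = 9.852×10^-20 J.
|ΔE| = |7² − 3²|·E_1 = 40·9.852×10^-20 J = 3.941×10^-18 J = 24.6 eV.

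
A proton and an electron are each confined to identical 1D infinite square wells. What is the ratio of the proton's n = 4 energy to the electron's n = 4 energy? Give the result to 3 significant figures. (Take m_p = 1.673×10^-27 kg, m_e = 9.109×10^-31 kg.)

E_n ∝ 1/m at fixed n and L, so the ratio is m_e/m_p = 9.109×10^-31/1.673×10^-27 = 5.44×10^-4.

5.44×10^-4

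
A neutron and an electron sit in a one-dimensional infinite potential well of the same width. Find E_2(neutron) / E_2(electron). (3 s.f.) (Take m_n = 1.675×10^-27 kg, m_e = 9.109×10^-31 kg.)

5.44×10^-4

E_n ∝ 1/m at fixed n and L, so the ratio is m_e/m_n = 9.109×10^-31/1.675×10^-27 = 5.44×10^-4.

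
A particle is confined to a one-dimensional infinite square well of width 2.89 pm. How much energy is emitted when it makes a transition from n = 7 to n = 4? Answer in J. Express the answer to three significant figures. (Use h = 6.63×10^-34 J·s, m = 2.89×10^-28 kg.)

|ΔE| = 7.51×10^-16 J

E_1 = h²/(8mL²) = 2.276×10^-17 J.
|ΔE| = |7² − 4²|·E_1 = 33·2.276×10^-17 J = 7.51×10^-16 J.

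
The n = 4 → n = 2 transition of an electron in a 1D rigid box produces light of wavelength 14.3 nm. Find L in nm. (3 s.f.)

L = 0.228 nm

The photon carries ΔE = hc/λ = 6.626×10^-34·2.998×10^8/1.43×10^-8 m = 1.389×10^-17 J.
Since ΔE = (4² − 2²)E_1, E_1 = 1.158×10^-18 J, and L = h/√(8m_eE_1) = 2.28×10^-10 m = 0.228 nm.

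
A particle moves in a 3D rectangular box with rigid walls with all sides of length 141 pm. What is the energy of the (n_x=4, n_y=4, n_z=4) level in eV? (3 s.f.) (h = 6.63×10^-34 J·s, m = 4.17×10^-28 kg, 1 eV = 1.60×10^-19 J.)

For a 3D rectangular well E = (h²/8m)·Σ n_i²/L_i² = (6.63×10^-34)²/(8·4.17×10^-28) · [4²/(141 pm)² + 4²/(141 pm)² + 4²/(141 pm)²].
Evaluating gives E = 3.181×10^-19 J = 1.99 eV.

E = 1.99 eV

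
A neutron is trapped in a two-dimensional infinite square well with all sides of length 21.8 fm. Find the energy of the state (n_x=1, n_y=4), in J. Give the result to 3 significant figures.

E = 1.17×10^-12 J

For a 2D rectangular well E = (h²/8m_n)·Σ n_i²/L_i² = (6.626×10^-34)²/(8·1.675×10^-27) · [1²/(21.8 fm)² + 4²/(21.8 fm)²].
Evaluating gives E = 1.17×10^-12 J.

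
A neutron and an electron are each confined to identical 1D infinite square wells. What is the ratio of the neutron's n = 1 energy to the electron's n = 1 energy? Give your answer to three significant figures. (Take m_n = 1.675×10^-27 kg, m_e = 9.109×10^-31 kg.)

E_n ∝ 1/m at fixed n and L, so the ratio is m_e/m_n = 9.109×10^-31/1.675×10^-27 = 5.44×10^-4.

5.44×10^-4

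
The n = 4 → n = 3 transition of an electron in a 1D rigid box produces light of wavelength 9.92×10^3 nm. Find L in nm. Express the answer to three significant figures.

The photon carries ΔE = hc/λ = 6.626×10^-34·2.998×10^8/9.92×10^-6 m = 2.002×10^-20 J.
Since ΔE = (4² − 3²)E_1, E_1 = 2.860×10^-21 J, and L = h/√(8m_eE_1) = 4.59×10^-9 m = 4.59 nm.

L = 4.59 nm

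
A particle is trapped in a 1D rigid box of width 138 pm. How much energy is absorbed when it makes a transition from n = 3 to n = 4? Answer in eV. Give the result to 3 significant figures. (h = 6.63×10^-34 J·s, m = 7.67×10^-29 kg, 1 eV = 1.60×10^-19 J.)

|ΔE| = 1.65 eV

E_1 = h²/(8mL²) = 3.762×10^-20 J.
|ΔE| = |3² − 4²|·E_1 = 7·3.762×10^-20 J = 2.633×10^-19 J = 1.65 eV.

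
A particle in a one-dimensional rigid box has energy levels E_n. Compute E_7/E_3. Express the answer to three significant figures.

5.44

E_n ∝ n², so E_7/E_3 = 7²/3² = 49/9 = 5.44.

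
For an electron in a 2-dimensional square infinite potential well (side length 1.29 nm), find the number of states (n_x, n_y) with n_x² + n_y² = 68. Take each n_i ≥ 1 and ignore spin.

The level has n_x² + n_y² = 68. The ordered positive-integer solutions are (2, 8), (8, 2).
That gives 2 states.

degeneracy = 2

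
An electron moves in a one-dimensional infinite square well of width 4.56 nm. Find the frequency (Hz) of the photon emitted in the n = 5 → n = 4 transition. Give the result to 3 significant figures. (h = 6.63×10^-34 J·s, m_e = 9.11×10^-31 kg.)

E_1 = h²/(8m_eL²) = 2.901×10^-21 J and ΔE = (5² − 4²)E_1 = 2.611×10^-20 J.
f = ΔE/h = 2.611×10^-20/6.63×10^-34 = 3.94×10^13 Hz.

f = 3.94×10^13 Hz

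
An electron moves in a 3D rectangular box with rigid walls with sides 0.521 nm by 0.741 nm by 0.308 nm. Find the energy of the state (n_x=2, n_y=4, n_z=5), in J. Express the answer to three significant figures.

E = 1.85×10^-17 J

For a 3D rectangular well E = (h²/8m_e)·Σ n_i²/L_i² = (6.626×10^-34)²/(8·9.109×10^-31) · [2²/(0.521 nm)² + 4²/(0.741 nm)² + 5²/(0.308 nm)²].
Evaluating gives E = 1.85×10^-17 J.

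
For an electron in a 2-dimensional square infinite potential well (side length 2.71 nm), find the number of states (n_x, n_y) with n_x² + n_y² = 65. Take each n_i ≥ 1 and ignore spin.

degeneracy = 4

The level has n_x² + n_y² = 65. The ordered positive-integer solutions are (1, 8), (4, 7), (7, 4), (8, 1).
That gives 4 states.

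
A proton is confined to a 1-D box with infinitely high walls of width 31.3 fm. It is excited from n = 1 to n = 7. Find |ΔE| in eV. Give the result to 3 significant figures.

|ΔE| = 1.00×10^7 eV

E_1 = h²/(8m_pL²) = 3.348×10^-14 J.
|ΔE| = |1² − 7²|·E_1 = 48·3.348×10^-14 J = 1.607×10^-12 J = 1.00×10^7 eV.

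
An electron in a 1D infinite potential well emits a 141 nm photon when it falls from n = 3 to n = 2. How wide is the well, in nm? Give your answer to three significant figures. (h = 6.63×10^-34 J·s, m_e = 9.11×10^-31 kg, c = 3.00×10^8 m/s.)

The photon carries ΔE = hc/λ = 6.63×10^-34·3.00×10^8/1.41×10^-7 m = 1.411×10^-18 J.
Since ΔE = (3² − 2²)E_1, E_1 = 2.822×10^-19 J, and L = h/√(8m_eE_1) = 4.62×10^-10 m = 0.462 nm.

L = 0.462 nm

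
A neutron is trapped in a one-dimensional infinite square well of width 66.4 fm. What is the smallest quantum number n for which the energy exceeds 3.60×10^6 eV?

n = 9

E_1 = h²/(8m_nL²) = 7.431×10^-15 J = 4.639×10^4 eV.
Need n² > 3.60×10^6/4.639×10^4 = 77.60, i.e. n > 8.809.
The smallest integer satisfying this is n = 9.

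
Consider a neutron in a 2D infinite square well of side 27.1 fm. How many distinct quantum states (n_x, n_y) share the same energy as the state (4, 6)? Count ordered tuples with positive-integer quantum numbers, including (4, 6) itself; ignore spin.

The level has n_x² + n_y² = 52. The ordered positive-integer solutions are (4, 6), (6, 4).
That gives 2 states.

degeneracy = 2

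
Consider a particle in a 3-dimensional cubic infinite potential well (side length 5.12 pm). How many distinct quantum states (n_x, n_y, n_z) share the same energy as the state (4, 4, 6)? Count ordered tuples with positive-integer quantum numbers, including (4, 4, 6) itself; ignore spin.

degeneracy = 3

The level has n_x² + n_y² + n_z² = 68. The ordered positive-integer solutions are (4, 4, 6), (4, 6, 4), (6, 4, 4).
That gives 3 states.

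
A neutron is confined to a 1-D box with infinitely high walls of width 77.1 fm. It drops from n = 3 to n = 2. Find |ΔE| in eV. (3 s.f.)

|ΔE| = 1.72×10^5 eV

E_1 = h²/(8m_nL²) = 5.512×10^-15 J.
|ΔE| = |3² − 2²|·E_1 = 5·5.512×10^-15 J = 2.756×10^-14 J = 1.72×10^5 eV.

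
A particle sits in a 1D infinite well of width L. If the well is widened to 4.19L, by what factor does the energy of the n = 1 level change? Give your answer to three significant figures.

0.0570

E_n ∝ 1/L², so the energy scales by 1/4.19² = 0.0570.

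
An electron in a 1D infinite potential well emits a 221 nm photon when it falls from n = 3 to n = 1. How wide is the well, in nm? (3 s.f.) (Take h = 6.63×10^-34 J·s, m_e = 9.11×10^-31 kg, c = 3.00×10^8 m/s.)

The photon carries ΔE = hc/λ = 6.63×10^-34·3.00×10^8/2.21×10^-7 m = 9.000×10^-19 J.
Since ΔE = (3² − 1²)E_1, E_1 = 1.125×10^-19 J, and L = h/√(8m_eE_1) = 7.32×10^-10 m = 0.732 nm.

L = 0.732 nm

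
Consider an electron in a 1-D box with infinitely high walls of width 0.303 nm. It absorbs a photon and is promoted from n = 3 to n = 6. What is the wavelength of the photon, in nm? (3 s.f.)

E_1 = h²/(8m_eL²) = 6.562×10^-19 J, so ΔE = (6² − 3²)E_1 = 1.772×10^-17 J.
λ = hc/ΔE = (6.626×10^-34·2.998×10^8)/1.772×10^-17 = 1.12×10^-8 m = 11.2 nm.

λ = 11.2 nm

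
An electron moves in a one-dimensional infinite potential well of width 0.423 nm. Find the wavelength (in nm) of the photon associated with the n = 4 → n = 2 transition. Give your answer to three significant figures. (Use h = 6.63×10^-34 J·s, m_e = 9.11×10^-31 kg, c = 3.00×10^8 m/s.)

E_1 = h²/(8m_eL²) = 3.371×10^-19 J, so ΔE = (4² − 2²)E_1 = 4.045×10^-18 J.
λ = hc/ΔE = (6.63×10^-34·3.00×10^8)/4.045×10^-18 = 4.92×10^-8 m = 49.2 nm.

λ = 49.2 nm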